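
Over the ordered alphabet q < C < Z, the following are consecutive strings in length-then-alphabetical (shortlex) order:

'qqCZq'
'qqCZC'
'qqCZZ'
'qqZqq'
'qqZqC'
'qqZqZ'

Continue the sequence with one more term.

Find the rightmost character of qqZqZ below Z, bump it to the next letter, and reset everything to its right to q.

qqZCq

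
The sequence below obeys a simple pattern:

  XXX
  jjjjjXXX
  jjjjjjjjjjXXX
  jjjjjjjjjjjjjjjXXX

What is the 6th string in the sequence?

Each term is the previous one with jjjjj prepended.
From jjjjjjjjjjjjjjjXXX, 2 further steps: jjjjjjjjjjjjjjjXXX → jjjjjjjjjjjjjjjjjjjjXXX → (answer).

jjjjjjjjjjjjjjjjjjjjjjjjjXXX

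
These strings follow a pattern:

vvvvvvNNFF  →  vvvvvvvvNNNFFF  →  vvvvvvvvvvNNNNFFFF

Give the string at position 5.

The n-th term is 2n+2 v's then n N's then n F's, where the shown terms are n = 2, 3, 4.
At n = 6 the blocks have lengths 14, 6, 6.

vvvvvvvvvvvvvvNNNNNNFFFFFF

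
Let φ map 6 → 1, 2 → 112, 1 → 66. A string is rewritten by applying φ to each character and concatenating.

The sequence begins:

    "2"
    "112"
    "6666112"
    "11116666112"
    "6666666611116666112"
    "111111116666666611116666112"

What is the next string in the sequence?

Applying the rule to each of the 27 symbols of 111111116666666611116666112 gives the pieces 66 66 66 66 66 66 66 66 1 1 1 1 1 1 1 1 66 66 66 66 1 1 1 1 66 66 112, which concatenate to the answer.

6666666666666666111111116666666611116666112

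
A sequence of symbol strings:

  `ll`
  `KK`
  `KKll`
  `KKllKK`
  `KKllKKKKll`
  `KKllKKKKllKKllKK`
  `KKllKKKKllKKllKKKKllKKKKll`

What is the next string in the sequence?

Each term (from the third on) is the previous term followed by the one before it: term 3 = KK·ll = KKll.
Continuing: KKllKKKKllKKllKKKKllKKKKll · KKllKKKKllKKllKK gives term 8.

KKllKKKKllKKllKKKKllKKKKllKKllKKKKllKKllKK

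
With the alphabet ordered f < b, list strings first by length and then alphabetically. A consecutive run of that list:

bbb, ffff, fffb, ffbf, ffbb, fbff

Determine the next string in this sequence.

Find the rightmost character of fbff below b, bump it to the next letter, and reset everything to its right to f.

fbfb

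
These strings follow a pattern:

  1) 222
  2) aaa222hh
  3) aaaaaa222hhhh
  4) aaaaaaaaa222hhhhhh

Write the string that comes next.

aaaaaaaaaaaa222hhhhhhhh

s(k+1) = aaa·s(k)·hh, so each term gains aaa as a prefix and hh as a suffix.
One more step from aaaaaaaaa222hhhhhh gives the answer.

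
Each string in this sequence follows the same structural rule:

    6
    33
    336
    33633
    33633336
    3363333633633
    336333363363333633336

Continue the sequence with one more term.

Each term (from the third on) is the previous term followed by the one before it: term 3 = 33·6 = 336.
So term 8 is 336333363363333633336·3363333633633.

3363333633633336333363363333633633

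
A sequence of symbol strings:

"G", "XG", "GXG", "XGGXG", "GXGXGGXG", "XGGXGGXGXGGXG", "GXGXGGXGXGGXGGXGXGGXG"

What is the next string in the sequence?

XGGXGGXGXGGXGGXGXGGXGXGGXGGXGXGGXG

This is a Fibonacci-style word recurrence s(k) = s(k−2)·s(k−1): e.g. G·XG = GXG.
So term 8 is XGGXGGXGXGGXG·GXGXGGXGXGGXGGXGXGGXG.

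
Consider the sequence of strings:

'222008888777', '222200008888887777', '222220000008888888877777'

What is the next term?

222222000000008888888888777777

Term n consists of n+2 2's, followed by 2n 0's, followed by 2n+2 8's, followed by n+2 7's (n = 1, 2, …).
For the next term, n = 4, so the run lengths are 6, 8, 10, 6.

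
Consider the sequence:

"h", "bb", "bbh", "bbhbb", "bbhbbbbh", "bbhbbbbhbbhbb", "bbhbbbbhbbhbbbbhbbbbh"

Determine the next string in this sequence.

bbhbbbbhbbhbbbbhbbbbhbbhbbbbhbbhbb

Each term (from the third on) is the previous term followed by the one before it: term 3 = bb·h = bbh.
So term 8 is bbhbbbbhbbhbbbbhbbbbh·bbhbbbbhbbhbb.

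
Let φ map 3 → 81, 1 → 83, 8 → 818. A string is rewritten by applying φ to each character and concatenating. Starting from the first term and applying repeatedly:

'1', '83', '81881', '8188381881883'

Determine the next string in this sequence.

8188381881881818838188188381881881

Replace each of the 13 characters of 8188381881883 in place — 818 83 818 818 81 818 83 818 818 83 818 818 81 — and concatenate.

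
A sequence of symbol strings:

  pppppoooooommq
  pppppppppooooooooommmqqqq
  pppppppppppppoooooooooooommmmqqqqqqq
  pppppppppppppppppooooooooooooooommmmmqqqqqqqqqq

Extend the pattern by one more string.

pppppppppppppppppppppoooooooooooooooooommmmmmqqqqqqqqqqqqq

The n-th term is 4n+1 p's then 3n+3 o's then n+1 m's then 3n-2 q's (n = 1, 2, …).
Setting n = 5 gives 21, 18, 6, 13 characters in each block.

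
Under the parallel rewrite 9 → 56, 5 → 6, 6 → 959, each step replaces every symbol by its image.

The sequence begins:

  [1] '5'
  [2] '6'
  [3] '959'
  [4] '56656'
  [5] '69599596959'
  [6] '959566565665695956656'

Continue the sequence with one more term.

φ(959566565665695956656) expands symbol-by-symbol to 56 6 56 6 959 959 6 959 6 959 959 6 959 56 6 56 6 959 959 6 959; joining the 21 pieces gives the next term.

5665669599596959695995969595665669599596959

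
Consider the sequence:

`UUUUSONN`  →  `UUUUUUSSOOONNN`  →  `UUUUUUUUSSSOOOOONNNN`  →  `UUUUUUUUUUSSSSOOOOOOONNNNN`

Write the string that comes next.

The n-th term is 2n+2 U's then n S's then 2n-1 O's then n+1 N's (n = 1, 2, …).
For the next term, n = 5, so the run lengths are 12, 5, 9, 6.

UUUUUUUUUUUUSSSSSOOOOOOOOONNNNNN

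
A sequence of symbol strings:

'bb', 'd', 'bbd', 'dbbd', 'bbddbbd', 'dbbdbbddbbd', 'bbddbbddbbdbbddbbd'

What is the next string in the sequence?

dbbdbbddbbdbbddbbddbbdbbddbbd

This is a Fibonacci-style word recurrence s(k) = s(k−2)·s(k−1): e.g. bb·d = bbd.
Continuing: dbbdbbddbbd · bbddbbddbbdbbddbbd gives term 8.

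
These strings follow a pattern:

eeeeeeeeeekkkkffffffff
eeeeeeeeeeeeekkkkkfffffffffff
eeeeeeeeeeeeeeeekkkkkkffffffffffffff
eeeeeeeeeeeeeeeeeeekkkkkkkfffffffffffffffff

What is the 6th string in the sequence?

Reading off run lengths: e runs 10, 13, 16, 19; k runs 4, 5, 6, 7; f runs 8, 11, 14, 17 — each is linear in n, where the shown terms are n = 3, 4, 5, 6.
At n = 8 the blocks have lengths 25, 9, 23.

eeeeeeeeeeeeeeeeeeeeeeeeekkkkkkkkkfffffffffffffffffffffff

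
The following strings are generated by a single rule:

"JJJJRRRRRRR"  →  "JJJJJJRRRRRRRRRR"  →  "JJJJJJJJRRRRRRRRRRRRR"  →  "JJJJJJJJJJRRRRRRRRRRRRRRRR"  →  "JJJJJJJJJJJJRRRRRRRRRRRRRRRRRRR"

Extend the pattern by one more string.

JJJJJJJJJJJJJJRRRRRRRRRRRRRRRRRRRRRR

Reading off run lengths: J runs 4, 6, 8, 10, 12; R runs 7, 10, 13, 16, 19 — each is linear in n, where the shown terms are n = 2, 3, 4, 5, 6.
At n = 7 the blocks have lengths 14, 22.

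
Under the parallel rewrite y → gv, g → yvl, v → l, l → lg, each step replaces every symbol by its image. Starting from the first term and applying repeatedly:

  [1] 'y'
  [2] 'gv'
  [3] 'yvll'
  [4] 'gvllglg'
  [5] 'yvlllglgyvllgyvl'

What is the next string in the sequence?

gvllglglgyvllgyvlgvllglgyvlgvllg

Replace each of the 16 characters of yvlllglgyvllgyvl in place — gv l lg lg lg yvl lg yvl gv l lg lg yvl gv l lg — and concatenate.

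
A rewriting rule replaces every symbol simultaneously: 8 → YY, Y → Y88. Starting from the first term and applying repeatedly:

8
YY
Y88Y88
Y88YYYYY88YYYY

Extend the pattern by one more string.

Replace each of the 14 characters of Y88YYYYY88YYYY in place — Y88 YY YY Y88 Y88 Y88 Y88 Y88 YY YY Y88 Y88 Y88 Y88 — and concatenate.

Y88YYYYY88Y88Y88Y88Y88YYYYY88Y88Y88Y88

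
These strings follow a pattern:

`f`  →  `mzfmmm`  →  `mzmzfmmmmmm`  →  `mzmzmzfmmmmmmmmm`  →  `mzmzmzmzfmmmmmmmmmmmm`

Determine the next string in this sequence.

mzmzmzmzmzfmmmmmmmmmmmmmmm

Each term wraps the previous one in mz on the left and mmm on the right.
So the next term is mz·mzmzmzmzfmmmmmmmmmmmm·mmm.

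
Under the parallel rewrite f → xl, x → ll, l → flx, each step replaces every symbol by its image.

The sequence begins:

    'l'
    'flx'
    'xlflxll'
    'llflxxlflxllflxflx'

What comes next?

Rewriting the 18 symbols of llflxxlflxllflxflx one by one yields flx flx xl flx ll ll flx xl flx ll flx flx xl flx ll xl flx ll; concatenated:

flxflxxlflxllllflxxlflxllflxflxxlflxllxlflxll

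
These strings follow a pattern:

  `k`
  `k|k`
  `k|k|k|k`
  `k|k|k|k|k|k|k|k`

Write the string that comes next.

k|k|k|k|k|k|k|k|k|k|k|k|k|k|k|k

Each string is two copies of the previous one joined by '|'.
So the next term is two copies of k|k|k|k|k|k|k|k with '|' between the halves.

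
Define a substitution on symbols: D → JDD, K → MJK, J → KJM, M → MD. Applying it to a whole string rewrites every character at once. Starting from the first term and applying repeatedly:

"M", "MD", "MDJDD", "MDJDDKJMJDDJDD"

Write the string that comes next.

Rewriting the 14 symbols of MDJDDKJMJDDJDD one by one yields MD JDD KJM JDD JDD MJK KJM MD KJM JDD JDD KJM JDD JDD; concatenated:

MDJDDKJMJDDJDDMJKKJMMDKJMJDDJDDKJMJDDJDD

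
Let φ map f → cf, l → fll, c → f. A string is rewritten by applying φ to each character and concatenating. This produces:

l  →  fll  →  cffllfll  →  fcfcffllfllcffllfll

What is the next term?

cffcffcfcffllfllcffllfllfcfcffllfllcffllfll

φ(fcfcffllfllcffllfll) expands symbol-by-symbol to cf f cf f cf cf fll fll cf fll fll f cf cf fll fll cf fll fll; joining the 19 pieces gives the next term.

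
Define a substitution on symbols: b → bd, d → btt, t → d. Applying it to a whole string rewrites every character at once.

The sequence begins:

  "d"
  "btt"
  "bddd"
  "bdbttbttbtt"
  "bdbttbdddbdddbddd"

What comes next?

bdbttbdddbdbttbttbttbdbttbttbttbdbttbttbtt

Replace each of the 17 characters of bdbttbdddbdddbddd in place — bd btt bd d d bd btt btt btt bd btt btt btt bd btt btt btt — and concatenate.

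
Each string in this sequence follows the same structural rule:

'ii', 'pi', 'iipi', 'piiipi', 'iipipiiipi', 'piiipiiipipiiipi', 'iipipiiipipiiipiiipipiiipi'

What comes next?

Each term (from the third on) is the two preceding terms concatenated in order: term 3 = ii·pi = iipi.
Continuing: piiipiiipipiiipi · iipipiiipipiiipiiipipiiipi gives term 8.

piiipiiipipiiipiiipipiiipipiiipiiipipiiipi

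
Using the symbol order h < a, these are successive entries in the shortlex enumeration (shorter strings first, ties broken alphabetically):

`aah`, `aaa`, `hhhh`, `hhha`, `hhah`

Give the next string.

The successor of hhah increments the rightmost position that isn't already a and resets every position after it to h.

hhaa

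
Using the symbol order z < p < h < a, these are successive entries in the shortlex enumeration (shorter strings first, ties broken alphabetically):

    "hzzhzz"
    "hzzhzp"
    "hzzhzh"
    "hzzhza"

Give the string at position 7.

hzzhph

Continuing the enumeration 3 steps past hzzhza: hzzhza → hzzhpz → hzzhpp → (answer).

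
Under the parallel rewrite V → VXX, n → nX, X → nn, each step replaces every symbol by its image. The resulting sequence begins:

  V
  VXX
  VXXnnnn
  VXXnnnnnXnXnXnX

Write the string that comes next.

VXXnnnnnXnXnXnXnXnnnXnnnXnnnXnn

Replace each of the 15 characters of VXXnnnnnXnXnXnX in place — VXX nn nn nX nX nX nX nX nn nX nn nX nn nX nn — and concatenate.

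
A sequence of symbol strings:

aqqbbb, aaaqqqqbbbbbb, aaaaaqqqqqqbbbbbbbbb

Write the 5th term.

aaaaaaaaaqqqqqqqqqqbbbbbbbbbbbbbbb

The n-th term is 2n-1 a's then 2n q's then 3n b's (n = 1, 2, …).
For term 5, n = 5, so the run lengths are 9, 10, 15.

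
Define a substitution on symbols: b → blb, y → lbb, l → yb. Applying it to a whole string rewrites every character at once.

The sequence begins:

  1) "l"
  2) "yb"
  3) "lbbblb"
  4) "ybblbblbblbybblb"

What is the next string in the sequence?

Rewriting the 16 symbols of ybblbblbblbybblb one by one yields lbb blb blb yb blb blb yb blb blb yb blb lbb blb blb yb blb; concatenated:

lbbblbblbybblbblbybblbblbybblblbbblbblbybblb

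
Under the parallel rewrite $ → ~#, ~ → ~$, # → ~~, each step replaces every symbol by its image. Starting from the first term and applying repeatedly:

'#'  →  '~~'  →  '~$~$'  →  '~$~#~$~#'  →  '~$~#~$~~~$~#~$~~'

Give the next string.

~$~#~$~~~$~#~$~$~$~#~$~~~$~#~$~$

φ(~$~#~$~~~$~#~$~~) expands symbol-by-symbol to ~$ ~# ~$ ~~ ~$ ~# ~$ ~$ ~$ ~# ~$ ~~ ~$ ~# ~$ ~$; joining the 16 pieces gives the next term.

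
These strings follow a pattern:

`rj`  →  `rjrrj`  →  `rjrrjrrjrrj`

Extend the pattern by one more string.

Each string is two copies of the previous one joined by 'r'.
One more doubling of rjrrjrrjrrj gives the answer.

rjrrjrrjrrjrrjrrjrrjrrj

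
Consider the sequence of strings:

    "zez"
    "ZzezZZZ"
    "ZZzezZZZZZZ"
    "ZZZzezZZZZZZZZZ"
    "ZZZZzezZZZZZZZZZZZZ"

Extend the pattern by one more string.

ZZZZZzezZZZZZZZZZZZZZZZ

s(k+1) = Z·s(k)·ZZZ, so each term gains Z as a prefix and ZZZ as a suffix.
One more step from ZZZZzezZZZZZZZZZZZZ gives the answer.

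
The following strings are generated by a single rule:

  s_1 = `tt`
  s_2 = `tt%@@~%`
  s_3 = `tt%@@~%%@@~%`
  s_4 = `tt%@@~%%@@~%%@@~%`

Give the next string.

Each term is the previous one with %@@~% appended.
Applying this once more to tt%@@~%%@@~%%@@~%:

tt%@@~%%@@~%%@@~%%@@~%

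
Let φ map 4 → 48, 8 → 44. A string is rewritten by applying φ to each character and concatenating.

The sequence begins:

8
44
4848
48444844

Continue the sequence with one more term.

4844484848444848

Apply φ to 48444844 symbol by symbol: 4→48, 8→44, 4→48, 4→48, 4→48, 8→44, 4→48, 4→48; joined: 48 44 48 48 48 44 48 48.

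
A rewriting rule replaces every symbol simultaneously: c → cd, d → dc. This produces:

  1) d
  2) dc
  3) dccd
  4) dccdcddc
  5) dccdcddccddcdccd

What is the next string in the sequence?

Replace each of the 16 characters of dccdcddccddcdccd in place — dc cd cd dc cd dc dc cd cd dc dc cd dc cd cd dc — and concatenate.

dccdcddccddcdccdcddcdccddccdcddc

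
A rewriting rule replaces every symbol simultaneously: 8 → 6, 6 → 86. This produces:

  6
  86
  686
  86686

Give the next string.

Apply φ to 86686 symbol by symbol: 8→6, 6→86, 6→86, 8→6, 6→86; joined: 6 86 86 6 86.

68686686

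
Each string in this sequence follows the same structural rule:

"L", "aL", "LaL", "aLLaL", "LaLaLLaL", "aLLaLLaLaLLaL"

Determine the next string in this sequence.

From term 3 onward, concatenate the second-to-last term with the last: L·aL = LaL, aL·LaL = aLLaL, …
So term 7 is LaLaLLaL·aLLaLLaLaLLaL.

LaLaLLaLaLLaLLaLaLLaL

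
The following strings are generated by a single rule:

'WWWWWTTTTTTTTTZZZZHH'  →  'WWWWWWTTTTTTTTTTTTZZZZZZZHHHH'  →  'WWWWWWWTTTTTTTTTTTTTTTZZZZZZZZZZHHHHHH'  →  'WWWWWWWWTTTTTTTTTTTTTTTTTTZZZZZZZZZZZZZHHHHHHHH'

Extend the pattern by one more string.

The n-th term is n+3 W's then 3n+3 T's then 3n-2 Z's then 2n-2 H's, where the shown terms are n = 2, 3, 4, 5.
For the next term, n = 6, so the run lengths are 9, 21, 16, 10.

WWWWWWWWWTTTTTTTTTTTTTTTTTTTTTZZZZZZZZZZZZZZZZHHHHHHHHHH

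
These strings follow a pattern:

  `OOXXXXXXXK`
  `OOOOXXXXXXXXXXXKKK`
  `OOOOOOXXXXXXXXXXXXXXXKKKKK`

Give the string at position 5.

Reading off run lengths: O runs 2, 4, 6; X runs 7, 11, 15; K runs 1, 3, 5 — each is linear in n (n = 1, 2, …).
For term 5, n = 5, so the run lengths are 10, 23, 9.

OOOOOOOOOOXXXXXXXXXXXXXXXXXXXXXXXKKKKKKKKK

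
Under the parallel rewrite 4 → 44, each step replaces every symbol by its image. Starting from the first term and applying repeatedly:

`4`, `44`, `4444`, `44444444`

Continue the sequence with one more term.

Expanding 44444444: 4→44, 4→44, 4→44, 4→44, 4→44, 4→44, 4→44, 4→44. Concatenated: 44 44 44 44 44 44 44 44.

4444444444444444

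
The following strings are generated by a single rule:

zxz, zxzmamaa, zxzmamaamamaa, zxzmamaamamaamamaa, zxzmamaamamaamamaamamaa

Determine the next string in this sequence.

Each term is the previous one with mamaa appended.
So the next term is zxzmamaamamaamamaamamaa·mamaa.

zxzmamaamamaamamaamamaamamaa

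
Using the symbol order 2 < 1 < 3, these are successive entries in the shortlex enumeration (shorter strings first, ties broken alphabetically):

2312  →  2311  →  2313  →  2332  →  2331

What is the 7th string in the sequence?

1222

Advancing 2 positions from 2331 through 2331 → 2333 reaches term 7.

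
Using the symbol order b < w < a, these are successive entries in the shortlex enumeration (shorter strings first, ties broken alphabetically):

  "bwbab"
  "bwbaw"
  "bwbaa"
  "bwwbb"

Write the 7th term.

bwwwb

Continuing the enumeration 3 steps past bwwbb: bwwbb → bwwbw → bwwba → (answer).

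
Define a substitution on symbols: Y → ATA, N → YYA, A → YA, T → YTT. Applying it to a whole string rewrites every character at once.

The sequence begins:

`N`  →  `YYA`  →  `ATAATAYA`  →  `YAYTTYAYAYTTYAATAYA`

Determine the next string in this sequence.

Replace each of the 19 characters of YAYTTYAYAYTTYAATAYA in place — ATA YA ATA YTT YTT ATA YA ATA YA ATA YTT YTT ATA YA YA YTT YA ATA YA — and concatenate.

ATAYAATAYTTYTTATAYAATAYAATAYTTYTTATAYAYAYTTYAATAYA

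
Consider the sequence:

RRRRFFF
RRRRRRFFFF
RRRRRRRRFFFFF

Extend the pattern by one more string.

Term n consists of 2n R's, followed by n+1 F's, where the shown terms are n = 2, 3, 4.
Setting n = 5 gives 10, 6 characters in each block.

RRRRRRRRRRFFFFFF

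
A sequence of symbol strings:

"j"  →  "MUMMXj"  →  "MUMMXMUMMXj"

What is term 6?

The strings grow by a fixed prefix MUMMX each time.
From MUMMXMUMMXj, 3 further steps: MUMMXMUMMXj → MUMMXMUMMXMUMMXj → MUMMXMUMMXMUMMXMUMMXj → (answer).

MUMMXMUMMXMUMMXMUMMXMUMMXj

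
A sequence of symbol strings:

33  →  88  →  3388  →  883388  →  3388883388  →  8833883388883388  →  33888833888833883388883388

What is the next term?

This is a Fibonacci-style word recurrence s(k) = s(k−2)·s(k−1): e.g. 33·88 = 3388.
The next term joins 8833883388883388 and 33888833888833883388883388.

883388338888338833888833888833883388883388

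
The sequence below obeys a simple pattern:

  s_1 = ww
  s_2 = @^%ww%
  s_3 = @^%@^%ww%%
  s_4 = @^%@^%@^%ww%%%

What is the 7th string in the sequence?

s(k+1) = @^%·s(k)·%, so each term gains @^% as a prefix and % as a suffix.
From @^%@^%@^%ww%%%, 3 further steps: @^%@^%@^%ww%%% → @^%@^%@^%@^%ww%%%% → @^%@^%@^%@^%@^%ww%%%%% → (answer).

@^%@^%@^%@^%@^%@^%ww%%%%%%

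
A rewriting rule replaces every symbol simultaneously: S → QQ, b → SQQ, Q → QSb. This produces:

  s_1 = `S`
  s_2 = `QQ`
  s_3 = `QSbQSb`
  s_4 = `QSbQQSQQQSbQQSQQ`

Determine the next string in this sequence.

φ(QSbQQSQQQSbQQSQQ) expands symbol-by-symbol to QSb QQ SQQ QSb QSb QQ QSb QSb QSb QQ SQQ QSb QSb QQ QSb QSb; joining the 16 pieces gives the next term.

QSbQQSQQQSbQSbQQQSbQSbQSbQQSQQQSbQSbQQQSbQSb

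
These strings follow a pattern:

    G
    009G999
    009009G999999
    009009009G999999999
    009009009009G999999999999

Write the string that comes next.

009009009009009G999999999999999

Every step adds 009 to the front and 999 to the end of the previous string.
One more step from 009009009009G999999999999 gives the answer.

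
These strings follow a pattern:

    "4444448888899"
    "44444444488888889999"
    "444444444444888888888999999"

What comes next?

4444444444444448888888888899999999

Term n consists of 3n 4's, followed by 2n+1 8's, followed by 2n-2 9's, where the shown terms are n = 2, 3, 4.
Setting n = 5 gives 15, 11, 8 characters in each block.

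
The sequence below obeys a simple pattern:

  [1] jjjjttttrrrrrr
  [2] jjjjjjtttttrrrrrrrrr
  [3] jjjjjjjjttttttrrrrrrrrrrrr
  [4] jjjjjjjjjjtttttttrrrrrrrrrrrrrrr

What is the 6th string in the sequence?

jjjjjjjjjjjjjjtttttttttrrrrrrrrrrrrrrrrrrrrr

Reading off run lengths: j runs 4, 6, 8, 10; t runs 4, 5, 6, 7; r runs 6, 9, 12, 15 — each is linear in n, where the shown terms are n = 2, 3, 4, 5.
At n = 7 the blocks have lengths 14, 9, 21.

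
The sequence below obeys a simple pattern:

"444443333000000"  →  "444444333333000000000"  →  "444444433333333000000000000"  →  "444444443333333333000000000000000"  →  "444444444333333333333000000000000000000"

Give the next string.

Reading off run lengths: 4 runs 5, 6, 7, 8, 9; 3 runs 4, 6, 8, 10, 12; 0 runs 6, 9, 12, 15, 18 — each is linear in n, where the shown terms are n = 2, 3, 4, 5, 6.
At n = 7 the blocks have lengths 10, 14, 21.

444444444433333333333333000000000000000000000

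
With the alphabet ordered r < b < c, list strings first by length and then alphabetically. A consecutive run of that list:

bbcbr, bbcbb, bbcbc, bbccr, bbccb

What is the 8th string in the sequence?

Stepping forward 3 times from bbccb: bbccb → bbccc → bcrrr, then the target.

bcrrb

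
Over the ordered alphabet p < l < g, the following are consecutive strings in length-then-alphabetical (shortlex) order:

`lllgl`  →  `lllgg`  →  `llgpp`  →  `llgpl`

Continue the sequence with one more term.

Treat llgpl as a base-3 numeral over the given alphabet and add one, carrying through any trailing g's.

llgpg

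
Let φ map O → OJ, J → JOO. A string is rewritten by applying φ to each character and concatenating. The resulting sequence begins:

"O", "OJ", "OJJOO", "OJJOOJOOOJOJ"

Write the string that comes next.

OJJOOJOOOJOJJOOOJOJOJJOOOJJOO

Expanding OJJOOJOOOJOJ: O→OJ, J→JOO, J→JOO, O→OJ, O→OJ, J→JOO, O→OJ, O→OJ, O→OJ, J→JOO, O→OJ, J→JOO. Concatenated: OJ JOO JOO OJ OJ JOO OJ OJ OJ JOO OJ JOO.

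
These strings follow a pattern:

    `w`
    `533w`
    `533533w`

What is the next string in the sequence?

533533533w

Each term is the previous one with 533 prepended.
So the next term is 533·533533w.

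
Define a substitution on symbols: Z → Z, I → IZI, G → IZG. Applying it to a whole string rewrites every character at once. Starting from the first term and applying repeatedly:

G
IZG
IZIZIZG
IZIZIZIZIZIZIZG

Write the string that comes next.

IZIZIZIZIZIZIZIZIZIZIZIZIZIZIZG

φ(IZIZIZIZIZIZIZG) expands symbol-by-symbol to IZI Z IZI Z IZI Z IZI Z IZI Z IZI Z IZI Z IZG; joining the 15 pieces gives the next term.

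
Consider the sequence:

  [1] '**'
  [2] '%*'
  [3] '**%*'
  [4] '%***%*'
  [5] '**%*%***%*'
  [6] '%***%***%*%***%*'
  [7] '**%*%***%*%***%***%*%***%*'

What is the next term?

This is a Fibonacci-style word recurrence s(k) = s(k−2)·s(k−1): e.g. **·%* = **%*.
So term 8 is %***%***%*%***%*·**%*%***%*%***%***%*%***%*.

%***%***%*%***%***%*%***%*%***%***%*%***%*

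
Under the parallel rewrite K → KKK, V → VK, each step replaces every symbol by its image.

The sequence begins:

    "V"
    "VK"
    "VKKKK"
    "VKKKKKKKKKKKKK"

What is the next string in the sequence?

VKKKKKKKKKKKKKKKKKKKKKKKKKKKKKKKKKKKKKKKK

φ(VKKKKKKKKKKKKK) expands symbol-by-symbol to VK KKK KKK KKK KKK KKK KKK KKK KKK KKK KKK KKK KKK KKK; joining the 14 pieces gives the next term.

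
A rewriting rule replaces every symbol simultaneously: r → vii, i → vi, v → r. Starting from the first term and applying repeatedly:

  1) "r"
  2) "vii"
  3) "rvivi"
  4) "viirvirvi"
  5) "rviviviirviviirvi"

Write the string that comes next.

φ(rviviviirviviirvi) expands symbol-by-symbol to vii r vi r vi r vi vi vii r vi r vi vi vii r vi; joining the 17 pieces gives the next term.

viirvirvirviviviirvirviviviirvi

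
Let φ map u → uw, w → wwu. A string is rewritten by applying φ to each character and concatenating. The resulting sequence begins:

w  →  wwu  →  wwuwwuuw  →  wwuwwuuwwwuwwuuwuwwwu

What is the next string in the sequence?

Applying the rule to each of the 21 symbols of wwuwwuuwwwuwwuuwuwwwu gives the pieces wwu wwu uw wwu wwu uw uw wwu wwu wwu uw wwu wwu uw uw wwu uw wwu wwu wwu uw, which concatenate to the answer.

wwuwwuuwwwuwwuuwuwwwuwwuwwuuwwwuwwuuwuwwwuuwwwuwwuwwuuw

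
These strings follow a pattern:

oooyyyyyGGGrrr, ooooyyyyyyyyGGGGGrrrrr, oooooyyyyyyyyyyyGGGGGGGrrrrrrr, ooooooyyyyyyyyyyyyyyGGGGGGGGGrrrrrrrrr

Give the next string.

Each string has the form o^{n+2} y^{3n+2} G^{2n+1} r^{2n+1} (n = 1, 2, …).
At n = 5 the blocks have lengths 7, 17, 11, 11.

oooooooyyyyyyyyyyyyyyyyyGGGGGGGGGGGrrrrrrrrrrr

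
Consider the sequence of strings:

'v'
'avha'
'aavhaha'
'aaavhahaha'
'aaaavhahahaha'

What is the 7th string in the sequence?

aaaaaavhahahahahaha

s(k+1) = a·s(k)·ha, so each term gains a as a prefix and ha as a suffix.
From aaaavhahahaha, 2 further steps: aaaavhahahaha → aaaaavhahahahaha → (answer).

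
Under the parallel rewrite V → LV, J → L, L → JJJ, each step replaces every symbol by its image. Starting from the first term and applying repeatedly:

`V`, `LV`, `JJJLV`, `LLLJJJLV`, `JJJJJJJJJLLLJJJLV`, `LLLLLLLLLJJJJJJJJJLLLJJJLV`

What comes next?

φ(LLLLLLLLLJJJJJJJJJLLLJJJLV) expands symbol-by-symbol to JJJ JJJ JJJ JJJ JJJ JJJ JJJ JJJ JJJ L L L L L L L L L JJJ JJJ JJJ L L L JJJ LV; joining the 26 pieces gives the next term.

JJJJJJJJJJJJJJJJJJJJJJJJJJJLLLLLLLLLJJJJJJJJJLLLJJJLV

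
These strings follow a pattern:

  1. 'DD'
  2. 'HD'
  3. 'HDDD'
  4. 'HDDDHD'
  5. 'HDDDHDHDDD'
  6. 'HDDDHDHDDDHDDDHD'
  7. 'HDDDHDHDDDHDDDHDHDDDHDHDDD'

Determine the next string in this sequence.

HDDDHDHDDDHDDDHDHDDDHDHDDDHDDDHDHDDDHDDDHD

From term 3 onward, concatenate the last term with the second-to-last: HD·DD = HDDD, HDDD·HD = HDDDHD, …
The next term joins HDDDHDHDDDHDDDHDHDDDHDHDDD and HDDDHDHDDDHDDDHD.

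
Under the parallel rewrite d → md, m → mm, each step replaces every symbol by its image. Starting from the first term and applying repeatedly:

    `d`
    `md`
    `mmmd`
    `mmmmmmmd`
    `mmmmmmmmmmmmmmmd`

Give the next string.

Replace each of the 16 characters of mmmmmmmmmmmmmmmd in place — mm mm mm mm mm mm mm mm mm mm mm mm mm mm mm md — and concatenate.

mmmmmmmmmmmmmmmmmmmmmmmmmmmmmmmd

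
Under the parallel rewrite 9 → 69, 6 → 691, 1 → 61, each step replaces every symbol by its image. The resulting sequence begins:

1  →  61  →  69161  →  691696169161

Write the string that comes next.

69169616916969161691696169161

Apply φ to 691696169161 symbol by symbol: 6→691, 9→69, 1→61, 6→691, 9→69, 6→691, 1→61, 6→691, 9→69, 1→61, 6→691, 1→61; joined: 691 69 61 691 69 691 61 691 69 61 691 61.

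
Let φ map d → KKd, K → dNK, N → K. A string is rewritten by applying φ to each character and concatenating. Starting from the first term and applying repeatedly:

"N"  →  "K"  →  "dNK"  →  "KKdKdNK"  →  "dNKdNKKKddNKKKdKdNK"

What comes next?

KKdKdNKKKdKdNKdNKdNKKKdKKdKdNKdNKdNKKKddNKKKdKdNK

Applying the rule to each of the 19 symbols of dNKdNKKKddNKKKdKdNK gives the pieces KKd K dNK KKd K dNK dNK dNK KKd KKd K dNK dNK dNK KKd dNK KKd K dNK, which concatenate to the answer.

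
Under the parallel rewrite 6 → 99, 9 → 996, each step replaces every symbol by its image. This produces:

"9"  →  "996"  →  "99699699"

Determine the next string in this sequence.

9969969999699699996996

Apply φ to 99699699 symbol by symbol: 9→996, 9→996, 6→99, 9→996, 9→996, 6→99, 9→996, 9→996; joined: 996 996 99 996 996 99 996 996.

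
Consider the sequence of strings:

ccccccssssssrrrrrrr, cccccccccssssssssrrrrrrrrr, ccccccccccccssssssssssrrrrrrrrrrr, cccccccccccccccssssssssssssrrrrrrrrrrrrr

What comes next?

ccccccccccccccccccssssssssssssssrrrrrrrrrrrrrrr

Reading off run lengths: c runs 6, 9, 12, 15; s runs 6, 8, 10, 12; r runs 7, 9, 11, 13 — each is linear in n, where the shown terms are n = 2, 3, 4, 5.
Setting n = 6 gives 18, 14, 15 characters in each block.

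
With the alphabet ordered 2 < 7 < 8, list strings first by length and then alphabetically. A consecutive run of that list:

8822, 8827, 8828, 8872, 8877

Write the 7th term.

Advancing 2 positions from 8877 through 8877 → 8878 reaches term 7.

8882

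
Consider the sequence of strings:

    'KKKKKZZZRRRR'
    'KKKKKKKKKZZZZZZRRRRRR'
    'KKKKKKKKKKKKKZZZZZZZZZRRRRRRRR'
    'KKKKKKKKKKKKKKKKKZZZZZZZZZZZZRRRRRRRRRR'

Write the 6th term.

KKKKKKKKKKKKKKKKKKKKKKKKKZZZZZZZZZZZZZZZZZZRRRRRRRRRRRRRR

Reading off run lengths: K runs 5, 9, 13, 17; Z runs 3, 6, 9, 12; R runs 4, 6, 8, 10 — each is linear in n (n = 1, 2, …).
At n = 6 the blocks have lengths 25, 18, 14.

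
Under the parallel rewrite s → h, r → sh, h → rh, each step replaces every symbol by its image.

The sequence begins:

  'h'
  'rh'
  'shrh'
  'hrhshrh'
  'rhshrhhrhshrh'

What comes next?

Rewriting the 13 symbols of rhshrhhrhshrh one by one yields sh rh h rh sh rh rh sh rh h rh sh rh; concatenated:

shrhhrhshrhrhshrhhrhshrh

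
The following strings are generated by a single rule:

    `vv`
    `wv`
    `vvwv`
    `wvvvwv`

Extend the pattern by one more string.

From term 3 onward, concatenate the second-to-last term with the last: vv·wv = vvwv, wv·vvwv = wvvvwv, …
So term 5 is vvwv·wvvvwv.

vvwvwvvvwv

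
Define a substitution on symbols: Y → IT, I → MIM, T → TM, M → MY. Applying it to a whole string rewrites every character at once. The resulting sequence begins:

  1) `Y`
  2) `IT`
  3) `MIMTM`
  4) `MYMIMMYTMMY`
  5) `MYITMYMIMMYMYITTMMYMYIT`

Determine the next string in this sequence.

MYITMIMTMMYITMYMIMMYMYITMYITMIMTMTMMYMYITMYITMIMTM

Applying the rule to each of the 23 symbols of MYITMYMIMMYMYITTMMYMYIT gives the pieces MY IT MIM TM MY IT MY MIM MY MY IT MY IT MIM TM TM MY MY IT MY IT MIM TM, which concatenate to the answer.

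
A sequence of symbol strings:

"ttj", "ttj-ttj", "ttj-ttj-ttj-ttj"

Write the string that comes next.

s(k+1) = s(k)·-·s(k) — each term doubles the last with '-' between the halves.
Doubling ttj-ttj-ttj-ttj with '-' between the halves:

ttj-ttj-ttj-ttj-ttj-ttj-ttj-ttj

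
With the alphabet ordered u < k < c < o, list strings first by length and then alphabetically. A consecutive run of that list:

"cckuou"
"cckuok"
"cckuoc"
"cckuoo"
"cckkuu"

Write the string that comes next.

cckkuk

The successor of cckkuu increments the rightmost position that isn't already o and resets every position after it to u.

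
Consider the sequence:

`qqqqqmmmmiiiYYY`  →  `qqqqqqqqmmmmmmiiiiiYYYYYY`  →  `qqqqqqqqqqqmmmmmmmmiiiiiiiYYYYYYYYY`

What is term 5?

Term n consists of 3n+2 q's, followed by 2n+2 m's, followed by 2n+1 i's, followed by 3n Y's (n = 1, 2, …).
Setting n = 5 gives 17, 12, 11, 15 characters in each block.

qqqqqqqqqqqqqqqqqmmmmmmmmmmmmiiiiiiiiiiiYYYYYYYYYYYYYYY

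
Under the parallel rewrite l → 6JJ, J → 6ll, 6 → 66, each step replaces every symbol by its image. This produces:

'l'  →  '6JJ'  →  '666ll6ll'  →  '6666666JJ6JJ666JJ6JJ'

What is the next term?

Rewriting the 20 symbols of 6666666JJ6JJ666JJ6JJ one by one yields 66 66 66 66 66 66 66 6ll 6ll 66 6ll 6ll 66 66 66 6ll 6ll 66 6ll 6ll; concatenated:

666666666666666ll6ll666ll6ll6666666ll6ll666ll6ll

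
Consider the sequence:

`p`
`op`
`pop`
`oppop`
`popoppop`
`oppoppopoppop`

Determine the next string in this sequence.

popoppopoppoppopoppop

This is a Fibonacci-style word recurrence s(k) = s(k−2)·s(k−1): e.g. p·op = pop.
So term 7 is popoppop·oppoppopoppop.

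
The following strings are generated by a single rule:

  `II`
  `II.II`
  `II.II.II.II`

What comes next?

II.II.II.II.II.II.II.II

s(k+1) = s(k)·.·s(k) — each term doubles the last with '.' between the halves.
So the next term is two copies of II.II.II.II with '.' between the halves.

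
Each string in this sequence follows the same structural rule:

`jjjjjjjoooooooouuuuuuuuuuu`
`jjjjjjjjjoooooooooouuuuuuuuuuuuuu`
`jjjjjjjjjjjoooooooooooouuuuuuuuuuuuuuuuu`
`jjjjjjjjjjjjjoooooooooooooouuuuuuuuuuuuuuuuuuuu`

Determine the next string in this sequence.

jjjjjjjjjjjjjjjoooooooooooooooouuuuuuuuuuuuuuuuuuuuuuu

Reading off run lengths: j runs 7, 9, 11, 13; o runs 8, 10, 12, 14; u runs 11, 14, 17, 20 — each is linear in n, where the shown terms are n = 3, 4, 5, 6.
Setting n = 7 gives 15, 16, 23 characters in each block.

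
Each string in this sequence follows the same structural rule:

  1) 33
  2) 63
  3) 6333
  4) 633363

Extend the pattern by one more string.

6333636333

From term 3 onward, concatenate the last term with the second-to-last: 63·33 = 6333, 6333·63 = 633363, …
The next term joins 633363 and 6333.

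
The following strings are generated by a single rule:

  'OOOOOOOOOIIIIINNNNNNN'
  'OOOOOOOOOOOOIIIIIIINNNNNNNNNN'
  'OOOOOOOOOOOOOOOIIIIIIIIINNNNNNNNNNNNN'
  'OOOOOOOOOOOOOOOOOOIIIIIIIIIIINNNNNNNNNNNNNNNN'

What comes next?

Each string has the form O^{3n} I^{2n-1} N^{3n-2}, where the shown terms are n = 3, 4, 5, 6.
At n = 7 the blocks have lengths 21, 13, 19.

OOOOOOOOOOOOOOOOOOOOOIIIIIIIIIIIIINNNNNNNNNNNNNNNNNNN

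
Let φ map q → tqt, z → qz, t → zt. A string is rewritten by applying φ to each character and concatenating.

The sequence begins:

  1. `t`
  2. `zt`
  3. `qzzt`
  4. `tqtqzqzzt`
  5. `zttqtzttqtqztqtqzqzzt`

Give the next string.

Applying the rule to each of the 21 symbols of zttqtzttqtqztqtqzqzzt gives the pieces qz zt zt tqt zt qz zt zt tqt zt tqt qz zt tqt zt tqt qz tqt qz qz zt, which concatenate to the answer.

qzztzttqtztqzztzttqtzttqtqzzttqtzttqtqztqtqzqzzt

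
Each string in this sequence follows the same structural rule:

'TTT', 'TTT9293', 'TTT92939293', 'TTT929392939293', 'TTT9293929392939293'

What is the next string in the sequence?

The strings grow by a fixed suffix 9293 each time.
So the next term is TTT9293929392939293·9293.

TTT92939293929392939293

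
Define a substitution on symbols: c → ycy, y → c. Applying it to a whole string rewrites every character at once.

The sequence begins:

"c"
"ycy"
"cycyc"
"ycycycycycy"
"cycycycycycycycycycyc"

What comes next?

ycycycycycycycycycycycycycycycycycycycycycy

Applying the rule to each of the 21 symbols of cycycycycycycycycycyc gives the pieces ycy c ycy c ycy c ycy c ycy c ycy c ycy c ycy c ycy c ycy c ycy, which concatenate to the answer.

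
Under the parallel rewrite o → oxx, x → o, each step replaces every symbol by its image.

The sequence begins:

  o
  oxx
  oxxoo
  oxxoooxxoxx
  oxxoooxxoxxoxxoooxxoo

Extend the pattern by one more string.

Rewriting the 21 symbols of oxxoooxxoxxoxxoooxxoo one by one yields oxx o o oxx oxx oxx o o oxx o o oxx o o oxx oxx oxx o o oxx oxx; concatenated:

oxxoooxxoxxoxxoooxxoooxxoooxxoxxoxxoooxxoxx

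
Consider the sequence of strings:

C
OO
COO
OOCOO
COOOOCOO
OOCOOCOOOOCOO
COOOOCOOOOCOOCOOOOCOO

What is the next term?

OOCOOCOOOOCOOCOOOOCOOOOCOOCOOOOCOO

From term 3 onward, concatenate the second-to-last term with the last: C·OO = COO, OO·COO = OOCOO, …
The next term joins OOCOOCOOOOCOO and COOOOCOOOOCOOCOOOOCOO.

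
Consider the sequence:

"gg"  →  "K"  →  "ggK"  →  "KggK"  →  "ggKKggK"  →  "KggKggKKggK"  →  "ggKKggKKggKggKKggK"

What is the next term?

Each term (from the third on) is the two preceding terms concatenated in order: term 3 = gg·K = ggK.
The next term joins KggKggKKggK and ggKKggKKggKggKKggK.

KggKggKKggKggKKggKKggKggKKggK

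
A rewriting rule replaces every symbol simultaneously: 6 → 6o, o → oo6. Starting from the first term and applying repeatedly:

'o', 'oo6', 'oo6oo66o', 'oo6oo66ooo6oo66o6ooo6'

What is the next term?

oo6oo66ooo6oo66o6ooo6oo6oo66ooo6oo66o6ooo66ooo6oo6oo66o

φ(oo6oo66ooo6oo66o6ooo6) expands symbol-by-symbol to oo6 oo6 6o oo6 oo6 6o 6o oo6 oo6 oo6 6o oo6 oo6 6o 6o oo6 6o oo6 oo6 oo6 6o; joining the 21 pieces gives the next term.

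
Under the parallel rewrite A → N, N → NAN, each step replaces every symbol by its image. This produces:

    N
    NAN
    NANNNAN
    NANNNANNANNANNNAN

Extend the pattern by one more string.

NANNNANNANNANNNANNANNNANNANNNANNANNANNNAN

φ(NANNNANNANNANNNAN) expands symbol-by-symbol to NAN N NAN NAN NAN N NAN NAN N NAN NAN N NAN NAN NAN N NAN; joining the 17 pieces gives the next term.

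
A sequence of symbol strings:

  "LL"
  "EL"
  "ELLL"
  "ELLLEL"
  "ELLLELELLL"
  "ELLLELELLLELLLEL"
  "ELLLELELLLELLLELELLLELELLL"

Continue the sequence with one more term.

Each term (from the third on) is the previous term followed by the one before it: term 3 = EL·LL = ELLL.
Continuing: ELLLELELLLELLLELELLLELELLL · ELLLELELLLELLLEL gives term 8.

ELLLELELLLELLLELELLLELELLLELLLELELLLELLLEL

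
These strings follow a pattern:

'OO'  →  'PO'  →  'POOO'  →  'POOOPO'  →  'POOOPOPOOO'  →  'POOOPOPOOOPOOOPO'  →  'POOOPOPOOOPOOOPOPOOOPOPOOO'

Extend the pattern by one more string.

Each term (from the third on) is the previous term followed by the one before it: term 3 = PO·OO = POOO.
So term 8 is POOOPOPOOOPOOOPOPOOOPOPOOO·POOOPOPOOOPOOOPO.

POOOPOPOOOPOOOPOPOOOPOPOOOPOOOPOPOOOPOOOPO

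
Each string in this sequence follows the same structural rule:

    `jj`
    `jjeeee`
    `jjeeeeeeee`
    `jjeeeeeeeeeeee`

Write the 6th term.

jjeeeeeeeeeeeeeeeeeeee

Each term is the previous one with eeee appended.
From jjeeeeeeeeeeee, 2 further steps: jjeeeeeeeeeeee → jjeeeeeeeeeeeeeeee → (answer).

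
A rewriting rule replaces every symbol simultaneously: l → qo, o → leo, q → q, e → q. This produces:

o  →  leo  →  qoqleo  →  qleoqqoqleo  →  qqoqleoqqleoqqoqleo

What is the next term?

qqleoqqoqleoqqqoqleoqqleoqqoqleo

Replace each of the 19 characters of qqoqleoqqleoqqoqleo in place — q q leo q qo q leo q q qo q leo q q leo q qo q leo — and concatenate.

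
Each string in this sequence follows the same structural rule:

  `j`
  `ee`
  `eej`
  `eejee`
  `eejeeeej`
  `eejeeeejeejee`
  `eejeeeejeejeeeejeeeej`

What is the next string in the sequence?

eejeeeejeejeeeejeeeejeejeeeejeejee

This is a Fibonacci-style word recurrence s(k) = s(k−1)·s(k−2): e.g. ee·j = eej.
So term 8 is eejeeeejeejeeeejeeeej·eejeeeejeejee.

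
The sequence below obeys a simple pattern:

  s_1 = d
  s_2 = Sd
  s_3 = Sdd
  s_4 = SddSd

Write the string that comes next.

This is a Fibonacci-style word recurrence s(k) = s(k−1)·s(k−2): e.g. Sd·d = Sdd.
Continuing: SddSd · Sdd gives term 5.

SddSdSdd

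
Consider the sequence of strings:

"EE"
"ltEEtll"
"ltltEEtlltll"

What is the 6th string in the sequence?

Every step adds lt to the front and tll to the end of the previous string.
From ltltEEtlltll, 3 further steps: ltltEEtlltll → ltltltEEtlltlltll → ltltltltEEtlltlltlltll → (answer).

ltltltltltEEtlltlltlltlltll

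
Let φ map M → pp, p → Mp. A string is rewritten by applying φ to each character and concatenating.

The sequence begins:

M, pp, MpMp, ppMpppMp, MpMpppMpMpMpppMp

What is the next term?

Replace each of the 16 characters of MpMpppMpMpMpppMp in place — pp Mp pp Mp Mp Mp pp Mp pp Mp pp Mp Mp Mp pp Mp — and concatenate.

ppMpppMpMpMpppMpppMpppMpMpMpppMp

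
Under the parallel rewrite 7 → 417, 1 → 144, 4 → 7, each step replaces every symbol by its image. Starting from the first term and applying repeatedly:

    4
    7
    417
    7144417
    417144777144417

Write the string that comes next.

φ(417144777144417) expands symbol-by-symbol to 7 144 417 144 7 7 417 417 417 144 7 7 7 144 417; joining the 15 pieces gives the next term.

714441714477417417417144777144417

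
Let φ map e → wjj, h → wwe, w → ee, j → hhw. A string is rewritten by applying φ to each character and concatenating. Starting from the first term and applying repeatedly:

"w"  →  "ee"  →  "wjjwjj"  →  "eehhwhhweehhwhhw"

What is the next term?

wjjwjjwwewweeewwewweeewjjwjjwwewweeewwewweee

φ(eehhwhhweehhwhhw) expands symbol-by-symbol to wjj wjj wwe wwe ee wwe wwe ee wjj wjj wwe wwe ee wwe wwe ee; joining the 16 pieces gives the next term.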